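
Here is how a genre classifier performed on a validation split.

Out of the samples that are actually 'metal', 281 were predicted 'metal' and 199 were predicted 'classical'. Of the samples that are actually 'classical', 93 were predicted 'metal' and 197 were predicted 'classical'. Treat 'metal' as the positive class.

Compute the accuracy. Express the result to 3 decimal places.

Accuracy = (TP+TN)/N = (281+197)/770 = 0.621

0.621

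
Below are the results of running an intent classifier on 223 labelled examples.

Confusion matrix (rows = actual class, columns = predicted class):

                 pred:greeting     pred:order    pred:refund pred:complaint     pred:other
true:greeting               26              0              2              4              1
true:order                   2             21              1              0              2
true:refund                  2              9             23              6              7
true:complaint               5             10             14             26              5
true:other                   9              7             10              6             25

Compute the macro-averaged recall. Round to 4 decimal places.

Per-class recall (TP/(TP+FN)):
  greeting: TP=26, FN=0+2+4+1=7 → 26/33 = 0.78788
  order: TP=21, FN=2+1+0+2=5 → 21/26 = 0.80769
  refund: TP=23, FN=2+9+6+7=24 → 23/47 = 0.48936
  complaint: TP=26, FN=5+10+14+5=34 → 26/60 = 0.43333
  other: TP=25, FN=9+7+10+6=32 → 25/57 = 0.43860
Macro-recall = mean = (0.78788 + 0.80769 + 0.48936 + 0.43333 + 0.43860) / 5 = 0.5914

0.5914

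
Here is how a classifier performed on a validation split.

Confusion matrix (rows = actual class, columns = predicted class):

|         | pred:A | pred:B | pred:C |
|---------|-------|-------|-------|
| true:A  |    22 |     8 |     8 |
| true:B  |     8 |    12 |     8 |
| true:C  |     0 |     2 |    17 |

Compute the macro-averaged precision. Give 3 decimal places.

Per-class precision (TP/(TP+FP)):
  A: TP=22, FP=8+0=8 → 22/30 = 0.7333
  B: TP=12, FP=8+2=10 → 12/22 = 0.5455
  C: TP=17, FP=8+8=16 → 17/33 = 0.5152
Macro-precision = mean = (0.7333 + 0.5455 + 0.5152) / 3 = 0.598

0.598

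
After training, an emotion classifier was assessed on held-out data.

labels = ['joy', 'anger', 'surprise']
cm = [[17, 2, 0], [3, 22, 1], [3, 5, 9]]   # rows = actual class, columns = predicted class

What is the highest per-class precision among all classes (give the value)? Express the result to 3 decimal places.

Per-class precision (TP/(TP+FP)):
  joy: TP=17, FP=3+3=6 → 17/23 = 0.7391
  anger: TP=22, FP=2+5=7 → 22/29 = 0.7586
  surprise: TP=9, FP=0+1=1 → 9/10 = 0.9000
Highest is class 'surprise' with precision = 0.900.

0.900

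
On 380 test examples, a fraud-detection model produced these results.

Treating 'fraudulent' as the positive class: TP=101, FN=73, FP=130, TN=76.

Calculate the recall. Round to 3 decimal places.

Recall = TP/(TP+FN) = 101/(101+73) = 101/174 = 0.580

0.580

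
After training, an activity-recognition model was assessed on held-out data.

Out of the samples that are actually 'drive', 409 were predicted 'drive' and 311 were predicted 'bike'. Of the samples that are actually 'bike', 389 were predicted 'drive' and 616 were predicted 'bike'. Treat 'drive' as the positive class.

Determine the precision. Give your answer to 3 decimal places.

0.513

Precision = TP/(TP+FP) = 409/(409+389) = 409/798 = 0.513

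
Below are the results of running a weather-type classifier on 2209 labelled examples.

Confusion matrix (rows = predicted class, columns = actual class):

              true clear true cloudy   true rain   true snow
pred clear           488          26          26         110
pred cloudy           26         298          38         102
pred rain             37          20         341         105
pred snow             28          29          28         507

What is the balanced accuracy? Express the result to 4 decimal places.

0.7611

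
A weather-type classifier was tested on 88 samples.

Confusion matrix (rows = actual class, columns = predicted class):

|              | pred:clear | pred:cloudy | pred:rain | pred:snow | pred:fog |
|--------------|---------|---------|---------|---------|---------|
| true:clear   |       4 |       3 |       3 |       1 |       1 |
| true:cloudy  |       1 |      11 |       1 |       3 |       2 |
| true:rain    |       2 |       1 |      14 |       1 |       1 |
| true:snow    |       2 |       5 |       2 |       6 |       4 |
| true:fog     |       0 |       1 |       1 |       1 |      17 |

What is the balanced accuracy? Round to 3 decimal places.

0.569

Balanced accuracy = mean of per-class recall.
  clear: recall = 4/12 = 0.3333
  cloudy: recall = 11/18 = 0.6111
  rain: recall = 14/19 = 0.7368
  snow: recall = 6/19 = 0.3158
  fog: recall = 17/20 = 0.8500
Mean = (0.3333 + 0.6111 + 0.7368 + 0.3158 + 0.8500) / 5 = 0.569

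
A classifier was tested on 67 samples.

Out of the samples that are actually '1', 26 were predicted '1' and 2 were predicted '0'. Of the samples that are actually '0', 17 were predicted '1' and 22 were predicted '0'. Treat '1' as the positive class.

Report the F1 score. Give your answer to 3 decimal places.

0.732

Precision = TP/(TP+FP) = 26/43 = 0.6047
Recall = TP/(TP+FN) = 26/28 = 0.9286
F1 = 2·TP/(2·TP+FP+FN) = 52/71 = 0.732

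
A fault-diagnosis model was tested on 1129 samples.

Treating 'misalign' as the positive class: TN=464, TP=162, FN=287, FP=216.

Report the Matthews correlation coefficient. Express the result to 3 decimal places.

MCC = (TP·TN − FP·FN) / √((TP+FP)(TP+FN)(TN+FP)(TN+FN))
Numerator = 162·464 − 216·287 = 13176
Denominator = √(378·449·680·751) = √86673630960 = 294403.8569
MCC = 13176 / 294403.8569 = 0.045

0.045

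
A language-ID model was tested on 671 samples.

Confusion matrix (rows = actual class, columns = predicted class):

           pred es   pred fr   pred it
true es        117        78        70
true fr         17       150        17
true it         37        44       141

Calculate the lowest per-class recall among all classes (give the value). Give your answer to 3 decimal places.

Per-class recall (TP/(TP+FN)):
  es: TP=117, FN=78+70=148 → 117/265 = 0.4415
  fr: TP=150, FN=17+17=34 → 150/184 = 0.8152
  it: TP=141, FN=37+44=81 → 141/222 = 0.6351
Lowest is class 'es' with recall = 0.442.

0.442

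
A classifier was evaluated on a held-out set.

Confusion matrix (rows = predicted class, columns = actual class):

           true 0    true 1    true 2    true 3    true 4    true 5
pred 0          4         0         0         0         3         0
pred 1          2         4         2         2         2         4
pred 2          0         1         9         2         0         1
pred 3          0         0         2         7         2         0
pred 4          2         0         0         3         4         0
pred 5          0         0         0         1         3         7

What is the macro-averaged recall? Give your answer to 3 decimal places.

0.555

Per-class recall (TP/(TP+FN)):
  0: TP=4, FN=2+0+0+2+0=4 → 4/8 = 0.5000
  1: TP=4, FN=0+1+0+0+0=1 → 4/5 = 0.8000
  2: TP=9, FN=0+2+2+0+0=4 → 9/13 = 0.6923
  3: TP=7, FN=0+2+2+3+1=8 → 7/15 = 0.4667
  4: TP=4, FN=3+2+0+2+3=10 → 4/14 = 0.2857
  5: TP=7, FN=0+4+1+0+0=5 → 7/12 = 0.5833
Macro-recall = mean = (0.5000 + 0.8000 + 0.6923 + 0.4667 + 0.2857 + 0.5833) / 6 = 0.555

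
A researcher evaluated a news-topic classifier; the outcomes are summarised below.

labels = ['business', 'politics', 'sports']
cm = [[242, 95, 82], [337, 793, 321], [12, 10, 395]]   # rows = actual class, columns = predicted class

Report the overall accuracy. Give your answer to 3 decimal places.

Accuracy = trace / total = (242+793+395=1430) / 2287 = 1430/2287 = 0.625

0.625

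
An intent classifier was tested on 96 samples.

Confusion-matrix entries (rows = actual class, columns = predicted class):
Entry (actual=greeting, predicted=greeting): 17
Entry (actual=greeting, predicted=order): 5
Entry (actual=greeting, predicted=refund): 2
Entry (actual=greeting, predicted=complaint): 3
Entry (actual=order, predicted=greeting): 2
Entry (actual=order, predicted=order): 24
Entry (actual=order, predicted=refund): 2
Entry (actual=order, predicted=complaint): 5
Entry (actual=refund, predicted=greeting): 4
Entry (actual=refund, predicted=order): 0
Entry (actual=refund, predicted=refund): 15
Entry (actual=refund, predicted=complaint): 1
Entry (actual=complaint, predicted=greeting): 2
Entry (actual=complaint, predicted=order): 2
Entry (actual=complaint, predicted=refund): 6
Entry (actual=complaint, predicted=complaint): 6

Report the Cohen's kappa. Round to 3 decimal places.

0.518

Observed agreement pₒ = trace/N = 62/96 = 0.6458
Expected agreement pₑ = Σ (rowᵢ·colᵢ)/N² = (27·25 + 33·31 + 20·25 + 16·15)/96² = 0.2645
κ = (pₒ − pₑ)/(1 − pₑ) = (0.6458 − 0.2645)/(1 − 0.2645) = 0.518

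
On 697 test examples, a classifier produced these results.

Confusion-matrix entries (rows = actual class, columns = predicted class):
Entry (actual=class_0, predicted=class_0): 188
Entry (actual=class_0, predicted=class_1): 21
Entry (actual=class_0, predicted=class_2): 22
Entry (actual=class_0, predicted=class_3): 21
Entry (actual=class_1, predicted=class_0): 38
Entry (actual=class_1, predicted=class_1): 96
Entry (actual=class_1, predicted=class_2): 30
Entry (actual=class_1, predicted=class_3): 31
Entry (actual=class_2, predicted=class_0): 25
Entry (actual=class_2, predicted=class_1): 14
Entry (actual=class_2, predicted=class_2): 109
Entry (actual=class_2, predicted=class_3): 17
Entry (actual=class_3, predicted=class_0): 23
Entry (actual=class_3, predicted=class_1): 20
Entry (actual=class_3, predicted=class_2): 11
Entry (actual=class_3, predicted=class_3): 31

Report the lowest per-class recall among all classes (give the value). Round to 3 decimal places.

Per-class recall (TP/(TP+FN)):
  class_0: TP=188, FN=21+22+21=64 → 188/252 = 0.7460
  class_1: TP=96, FN=38+30+31=99 → 96/195 = 0.4923
  class_2: TP=109, FN=25+14+17=56 → 109/165 = 0.6606
  class_3: TP=31, FN=23+20+11=54 → 31/85 = 0.3647
Lowest is class 'class_3' with recall = 0.365.

0.365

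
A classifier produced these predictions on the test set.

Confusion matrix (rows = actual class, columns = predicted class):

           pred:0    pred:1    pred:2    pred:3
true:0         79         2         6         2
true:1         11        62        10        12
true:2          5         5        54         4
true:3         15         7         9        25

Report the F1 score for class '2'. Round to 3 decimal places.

0.735

Treat '2' as positive and all other classes as negative.
F1 score = 2·TP/(2·TP+FP+FN).
2: TP=54, FP=6+10+9=25, FN=5+5+4=14 → 108/147 = 0.7347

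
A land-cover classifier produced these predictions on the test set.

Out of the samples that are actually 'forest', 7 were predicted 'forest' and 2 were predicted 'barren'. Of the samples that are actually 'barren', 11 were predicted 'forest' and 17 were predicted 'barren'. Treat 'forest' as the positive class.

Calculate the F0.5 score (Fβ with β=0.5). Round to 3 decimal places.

0.432

Fβ = (1+β²)·TP / ((1+β²)·TP + β²·FN + FP), with β²=1/4
= 1.25·7 / (1.25·7 + 0.25·2 + 11) = 0.432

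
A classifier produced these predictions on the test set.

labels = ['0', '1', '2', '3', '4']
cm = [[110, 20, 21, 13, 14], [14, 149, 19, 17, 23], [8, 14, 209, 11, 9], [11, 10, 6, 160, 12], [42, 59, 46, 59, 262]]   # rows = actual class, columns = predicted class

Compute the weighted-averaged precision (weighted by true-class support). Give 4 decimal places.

0.6958

Per-class precision (TP/(TP+FP)):
  0: TP=110, FP=14+8+11+42=75 → 110/185 = 0.59459
  1: TP=149, FP=20+14+10+59=103 → 149/252 = 0.59127
  2: TP=209, FP=21+19+6+46=92 → 209/301 = 0.69435
  3: TP=160, FP=13+17+11+59=100 → 160/260 = 0.61538
  4: TP=262, FP=14+23+9+12=58 → 262/320 = 0.81875
Weighted-precision = Σ (supportᵢ/N)·precisionᵢ with N=1318: (178/1318)·0.59459 + (222/1318)·0.59127 + (251/1318)·0.69435 + (199/1318)·0.61538 + (468/1318)·0.81875 = 0.6958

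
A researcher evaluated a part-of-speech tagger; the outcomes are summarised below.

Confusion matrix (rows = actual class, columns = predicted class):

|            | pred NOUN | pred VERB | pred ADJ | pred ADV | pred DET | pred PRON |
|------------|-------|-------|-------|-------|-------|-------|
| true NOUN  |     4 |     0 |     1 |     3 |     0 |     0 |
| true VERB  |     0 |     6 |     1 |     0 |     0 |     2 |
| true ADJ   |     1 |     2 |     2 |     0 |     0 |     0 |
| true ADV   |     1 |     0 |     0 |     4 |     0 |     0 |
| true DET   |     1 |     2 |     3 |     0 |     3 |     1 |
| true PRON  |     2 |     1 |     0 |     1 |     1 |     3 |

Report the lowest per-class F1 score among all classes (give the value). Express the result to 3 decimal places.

Per-class F1 score (2·TP/(2·TP+FP+FN)):
  NOUN: TP=4, FP=0+1+1+1+2=5, FN=0+1+3+0+0=4 → 8/17 = 0.4706
  VERB: TP=6, FP=0+2+0+2+1=5, FN=0+1+0+0+2=3 → 12/20 = 0.6000
  ADJ: TP=2, FP=1+1+0+3+0=5, FN=1+2+0+0+0=3 → 4/12 = 0.3333
  ADV: TP=4, FP=3+0+0+0+1=4, FN=1+0+0+0+0=1 → 8/13 = 0.6154
  DET: TP=3, FP=0+0+0+0+1=1, FN=1+2+3+0+1=7 → 6/14 = 0.4286
  PRON: TP=3, FP=0+2+0+0+1=3, FN=2+1+0+1+1=5 → 6/14 = 0.4286
Lowest is class 'ADJ' with F1 score = 0.333.

0.333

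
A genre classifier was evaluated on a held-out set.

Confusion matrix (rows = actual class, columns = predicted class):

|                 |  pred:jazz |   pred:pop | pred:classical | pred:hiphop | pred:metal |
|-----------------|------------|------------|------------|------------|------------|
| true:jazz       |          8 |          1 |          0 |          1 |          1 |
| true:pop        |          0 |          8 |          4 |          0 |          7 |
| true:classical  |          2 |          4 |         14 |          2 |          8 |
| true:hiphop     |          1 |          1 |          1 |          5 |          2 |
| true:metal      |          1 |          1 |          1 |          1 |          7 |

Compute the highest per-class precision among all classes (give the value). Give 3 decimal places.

Per-class precision (TP/(TP+FP)):
  jazz: TP=8, FP=0+2+1+1=4 → 8/12 = 0.6667
  pop: TP=8, FP=1+4+1+1=7 → 8/15 = 0.5333
  classical: TP=14, FP=0+4+1+1=6 → 14/20 = 0.7000
  hiphop: TP=5, FP=1+0+2+1=4 → 5/9 = 0.5556
  metal: TP=7, FP=1+7+8+2=18 → 7/25 = 0.2800
Highest is class 'classical' with precision = 0.700.

0.700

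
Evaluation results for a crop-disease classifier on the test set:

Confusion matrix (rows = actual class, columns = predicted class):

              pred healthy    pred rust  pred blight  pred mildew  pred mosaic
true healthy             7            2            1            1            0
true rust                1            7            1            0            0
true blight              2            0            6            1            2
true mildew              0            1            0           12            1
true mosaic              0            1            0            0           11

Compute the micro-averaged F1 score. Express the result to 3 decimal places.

Micro-averaging pools counts across classes: ΣTP=43, ΣFP=14, ΣFN=14.
Micro-F1 score = 2·TP/(2·TP+FP+FN) on pooled counts = 0.754 (equals overall accuracy in single-label multiclass).

0.754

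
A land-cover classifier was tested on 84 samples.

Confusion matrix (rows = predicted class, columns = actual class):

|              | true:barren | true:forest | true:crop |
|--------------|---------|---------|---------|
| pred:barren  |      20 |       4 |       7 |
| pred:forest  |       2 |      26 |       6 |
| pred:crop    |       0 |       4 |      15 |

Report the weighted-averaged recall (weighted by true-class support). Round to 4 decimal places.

Per-class recall (TP/(TP+FN)):
  barren: TP=20, FN=2+0=2 → 20/22 = 0.90909
  forest: TP=26, FN=4+4=8 → 26/34 = 0.76471
  crop: TP=15, FN=7+6=13 → 15/28 = 0.53571
Weighted-recall = Σ (supportᵢ/N)·recallᵢ with N=84: (22/84)·0.90909 + (34/84)·0.76471 + (28/84)·0.53571 = 0.7262

0.7262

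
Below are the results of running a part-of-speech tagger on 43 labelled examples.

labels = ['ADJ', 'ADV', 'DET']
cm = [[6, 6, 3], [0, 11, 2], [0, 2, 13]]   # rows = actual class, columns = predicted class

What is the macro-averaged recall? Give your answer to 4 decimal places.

0.7043

Per-class recall (TP/(TP+FN)):
  ADJ: TP=6, FN=6+3=9 → 6/15 = 0.40000
  ADV: TP=11, FN=0+2=2 → 11/13 = 0.84615
  DET: TP=13, FN=0+2=2 → 13/15 = 0.86667
Macro-recall = mean = (0.40000 + 0.84615 + 0.86667) / 3 = 0.7043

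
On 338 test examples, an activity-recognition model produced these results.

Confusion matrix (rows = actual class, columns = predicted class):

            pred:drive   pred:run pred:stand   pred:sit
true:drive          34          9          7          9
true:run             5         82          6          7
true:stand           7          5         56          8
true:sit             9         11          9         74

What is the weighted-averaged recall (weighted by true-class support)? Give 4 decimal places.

0.7278

Per-class recall (TP/(TP+FN)):
  drive: TP=34, FN=9+7+9=25 → 34/59 = 0.57627
  run: TP=82, FN=5+6+7=18 → 82/100 = 0.82000
  stand: TP=56, FN=7+5+8=20 → 56/76 = 0.73684
  sit: TP=74, FN=9+11+9=29 → 74/103 = 0.71845
Weighted-recall = Σ (supportᵢ/N)·recallᵢ with N=338: (59/338)·0.57627 + (100/338)·0.82000 + (76/338)·0.73684 + (103/338)·0.71845 = 0.7278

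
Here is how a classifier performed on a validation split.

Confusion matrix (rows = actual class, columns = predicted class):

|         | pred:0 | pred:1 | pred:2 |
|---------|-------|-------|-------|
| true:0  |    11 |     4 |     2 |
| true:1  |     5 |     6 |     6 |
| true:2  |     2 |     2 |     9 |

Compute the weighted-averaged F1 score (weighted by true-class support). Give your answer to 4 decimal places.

0.5430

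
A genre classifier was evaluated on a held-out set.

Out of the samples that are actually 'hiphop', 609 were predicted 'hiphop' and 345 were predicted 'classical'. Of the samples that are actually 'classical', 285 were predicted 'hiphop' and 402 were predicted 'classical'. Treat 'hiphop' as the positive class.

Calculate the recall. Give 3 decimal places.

Recall = TP/(TP+FN) = 609/(609+345) = 609/954 = 0.638

0.638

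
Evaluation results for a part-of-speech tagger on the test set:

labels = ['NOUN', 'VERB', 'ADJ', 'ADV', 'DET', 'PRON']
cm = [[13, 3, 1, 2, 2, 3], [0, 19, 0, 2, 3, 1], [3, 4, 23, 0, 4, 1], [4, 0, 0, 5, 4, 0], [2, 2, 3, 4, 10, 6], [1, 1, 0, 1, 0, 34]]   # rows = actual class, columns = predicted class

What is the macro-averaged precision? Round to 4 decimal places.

Per-class precision (TP/(TP+FP)):
  NOUN: TP=13, FP=0+3+4+2+1=10 → 13/23 = 0.56522
  VERB: TP=19, FP=3+4+0+2+1=10 → 19/29 = 0.65517
  ADJ: TP=23, FP=1+0+0+3+0=4 → 23/27 = 0.85185
  ADV: TP=5, FP=2+2+0+4+1=9 → 5/14 = 0.35714
  DET: TP=10, FP=2+3+4+4+0=13 → 10/23 = 0.43478
  PRON: TP=34, FP=3+1+1+0+6=11 → 34/45 = 0.75556
Macro-precision = mean = (0.56522 + 0.65517 + 0.85185 + 0.35714 + 0.43478 + 0.75556) / 6 = 0.6033

0.6033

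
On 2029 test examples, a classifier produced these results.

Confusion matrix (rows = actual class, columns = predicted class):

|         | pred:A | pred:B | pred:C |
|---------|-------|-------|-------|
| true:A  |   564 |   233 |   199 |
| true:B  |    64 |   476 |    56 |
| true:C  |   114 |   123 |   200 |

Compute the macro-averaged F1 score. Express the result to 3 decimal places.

Per-class F1 score (2·TP/(2·TP+FP+FN)):
  A: TP=564, FP=64+114=178, FN=233+199=432 → 1128/1738 = 0.6490
  B: TP=476, FP=233+123=356, FN=64+56=120 → 952/1428 = 0.6667
  C: TP=200, FP=199+56=255, FN=114+123=237 → 400/892 = 0.4484
Macro-F1 score = mean = (0.6490 + 0.6667 + 0.4484) / 3 = 0.588

0.588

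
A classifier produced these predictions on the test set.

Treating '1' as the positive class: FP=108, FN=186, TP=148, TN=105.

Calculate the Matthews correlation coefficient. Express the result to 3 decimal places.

MCC = (TP·TN − FP·FN) / √((TP+FP)(TP+FN)(TN+FP)(TN+FN))
Numerator = 148·105 − 108·186 = -4548
Denominator = √(256·334·213·291) = √5299794432 = 72799.6870
MCC = -4548 / 72799.6870 = -0.062

-0.062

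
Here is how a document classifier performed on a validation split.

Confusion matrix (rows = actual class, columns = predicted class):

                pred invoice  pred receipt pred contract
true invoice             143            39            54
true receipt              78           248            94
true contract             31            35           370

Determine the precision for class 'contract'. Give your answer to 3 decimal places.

One-vs-rest for 'contract': TP = diagonal; FP = other classes predicted 'contract'; FN = 'contract' predicted as other.
precision = TP/(TP+FP).
contract: TP=370, FP=54+94=148 → 370/518 = 0.7143

0.714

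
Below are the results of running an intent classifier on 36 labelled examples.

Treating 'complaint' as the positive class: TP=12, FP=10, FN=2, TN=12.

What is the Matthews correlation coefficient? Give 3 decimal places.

MCC = (TP·TN − FP·FN) / √((TP+FP)(TP+FN)(TN+FP)(TN+FN))
Numerator = 12·12 − 10·2 = 124
Denominator = √(22·14·22·14) = √94864 = 308.0000
MCC = 124 / 308.0000 = 0.403

0.403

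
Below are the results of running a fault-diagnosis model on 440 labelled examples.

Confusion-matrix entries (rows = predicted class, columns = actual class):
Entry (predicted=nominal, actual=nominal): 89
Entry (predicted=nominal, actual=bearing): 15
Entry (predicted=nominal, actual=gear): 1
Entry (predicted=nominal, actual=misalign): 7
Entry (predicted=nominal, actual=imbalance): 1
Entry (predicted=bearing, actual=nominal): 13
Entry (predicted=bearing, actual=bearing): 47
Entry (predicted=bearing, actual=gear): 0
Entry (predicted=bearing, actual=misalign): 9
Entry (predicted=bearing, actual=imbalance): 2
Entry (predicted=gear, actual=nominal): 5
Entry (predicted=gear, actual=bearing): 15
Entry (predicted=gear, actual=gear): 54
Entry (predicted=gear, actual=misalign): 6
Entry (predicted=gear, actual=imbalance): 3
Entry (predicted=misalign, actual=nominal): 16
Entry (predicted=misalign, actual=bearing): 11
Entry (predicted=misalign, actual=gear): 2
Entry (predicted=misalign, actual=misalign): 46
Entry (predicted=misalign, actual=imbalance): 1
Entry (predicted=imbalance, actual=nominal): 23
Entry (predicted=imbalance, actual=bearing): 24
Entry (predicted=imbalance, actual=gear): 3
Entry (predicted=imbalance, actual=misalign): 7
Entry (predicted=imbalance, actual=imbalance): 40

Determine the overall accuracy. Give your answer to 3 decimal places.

0.627

Accuracy = trace / total = (89+47+54+46+40=276) / 440 = 276/440 = 0.627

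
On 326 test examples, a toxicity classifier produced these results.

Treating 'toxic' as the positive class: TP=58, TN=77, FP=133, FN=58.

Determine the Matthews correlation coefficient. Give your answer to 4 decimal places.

MCC = (TP·TN − FP·FN) / √((TP+FP)(TP+FN)(TN+FP)(TN+FN))
Numerator = 58·77 − 133·58 = -3248
Denominator = √(191·116·210·135) = √628122600 = 25062.3742
MCC = -3248 / 25062.3742 = -0.1296

-0.1296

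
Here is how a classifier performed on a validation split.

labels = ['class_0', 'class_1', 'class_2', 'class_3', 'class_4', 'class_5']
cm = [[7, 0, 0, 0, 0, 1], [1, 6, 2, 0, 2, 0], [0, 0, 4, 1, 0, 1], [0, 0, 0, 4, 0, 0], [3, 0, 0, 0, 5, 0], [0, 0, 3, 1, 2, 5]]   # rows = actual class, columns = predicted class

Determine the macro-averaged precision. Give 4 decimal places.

0.6696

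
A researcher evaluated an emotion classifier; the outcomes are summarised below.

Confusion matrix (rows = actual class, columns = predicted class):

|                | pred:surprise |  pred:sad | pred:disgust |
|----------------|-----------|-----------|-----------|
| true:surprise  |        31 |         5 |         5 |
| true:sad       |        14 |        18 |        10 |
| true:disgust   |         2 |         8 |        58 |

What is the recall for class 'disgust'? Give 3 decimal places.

0.853

One-vs-rest for 'disgust': TP = diagonal; FP = other classes predicted 'disgust'; FN = 'disgust' predicted as other.
recall = TP/(TP+FN).
disgust: TP=58, FN=2+8=10 → 58/68 = 0.8529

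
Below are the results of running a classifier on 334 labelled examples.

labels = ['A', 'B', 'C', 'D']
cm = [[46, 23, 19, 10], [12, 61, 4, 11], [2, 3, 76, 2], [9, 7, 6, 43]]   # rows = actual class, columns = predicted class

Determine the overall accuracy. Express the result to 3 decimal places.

Accuracy = trace / total = (46+61+76+43=226) / 334 = 226/334 = 0.677

0.677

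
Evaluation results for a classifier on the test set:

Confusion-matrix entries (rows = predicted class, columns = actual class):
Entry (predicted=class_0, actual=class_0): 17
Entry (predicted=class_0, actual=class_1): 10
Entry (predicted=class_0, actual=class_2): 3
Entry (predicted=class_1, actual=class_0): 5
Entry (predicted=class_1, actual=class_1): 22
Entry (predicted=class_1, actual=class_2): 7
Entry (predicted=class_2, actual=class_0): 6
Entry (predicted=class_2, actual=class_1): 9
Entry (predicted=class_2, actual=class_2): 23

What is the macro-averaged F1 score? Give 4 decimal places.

0.6069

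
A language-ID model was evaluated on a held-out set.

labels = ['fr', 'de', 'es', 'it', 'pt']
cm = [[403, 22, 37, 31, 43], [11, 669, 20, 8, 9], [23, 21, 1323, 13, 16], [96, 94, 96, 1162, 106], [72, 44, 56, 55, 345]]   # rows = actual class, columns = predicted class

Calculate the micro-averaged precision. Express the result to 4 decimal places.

Micro-averaging pools counts across classes: ΣTP=3902, ΣFP=873, ΣFN=873.
Micro-precision = TP/(TP+FP) on pooled counts = 0.8172 (equals overall accuracy in single-label multiclass).

0.8172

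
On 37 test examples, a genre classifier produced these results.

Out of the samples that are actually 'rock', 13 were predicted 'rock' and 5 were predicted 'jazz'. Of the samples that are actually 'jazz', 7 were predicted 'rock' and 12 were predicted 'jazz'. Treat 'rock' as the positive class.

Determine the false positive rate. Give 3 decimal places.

0.368

FPR = FP/(FP+TN) = 7/(7+12) = 0.368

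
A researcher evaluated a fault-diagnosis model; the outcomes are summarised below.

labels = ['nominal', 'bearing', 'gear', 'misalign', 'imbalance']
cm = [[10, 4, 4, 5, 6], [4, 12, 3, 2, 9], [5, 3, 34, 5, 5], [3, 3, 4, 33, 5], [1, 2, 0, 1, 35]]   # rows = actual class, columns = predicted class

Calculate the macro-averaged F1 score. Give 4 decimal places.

Per-class F1 score (2·TP/(2·TP+FP+FN)):
  nominal: TP=10, FP=4+5+3+1=13, FN=4+4+5+6=19 → 20/52 = 0.38462
  bearing: TP=12, FP=4+3+3+2=12, FN=4+3+2+9=18 → 24/54 = 0.44444
  gear: TP=34, FP=4+3+4+0=11, FN=5+3+5+5=18 → 68/97 = 0.70103
  misalign: TP=33, FP=5+2+5+1=13, FN=3+3+4+5=15 → 66/94 = 0.70213
  imbalance: TP=35, FP=6+9+5+5=25, FN=1+2+0+1=4 → 70/99 = 0.70707
Macro-F1 score = mean = (0.38462 + 0.44444 + 0.70103 + 0.70213 + 0.70707) / 5 = 0.5879

0.5879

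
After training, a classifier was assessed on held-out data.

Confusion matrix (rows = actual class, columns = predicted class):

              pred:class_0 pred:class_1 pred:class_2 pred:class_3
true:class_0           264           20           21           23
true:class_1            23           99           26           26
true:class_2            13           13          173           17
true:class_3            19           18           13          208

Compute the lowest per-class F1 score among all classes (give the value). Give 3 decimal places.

0.611

Per-class F1 score (2·TP/(2·TP+FP+FN)):
  class_0: TP=264, FP=23+13+19=55, FN=20+21+23=64 → 528/647 = 0.8161
  class_1: TP=99, FP=20+13+18=51, FN=23+26+26=75 → 198/324 = 0.6111
  class_2: TP=173, FP=21+26+13=60, FN=13+13+17=43 → 346/449 = 0.7706
  class_3: TP=208, FP=23+26+17=66, FN=19+18+13=50 → 416/532 = 0.7820
Lowest is class 'class_1' with F1 score = 0.611.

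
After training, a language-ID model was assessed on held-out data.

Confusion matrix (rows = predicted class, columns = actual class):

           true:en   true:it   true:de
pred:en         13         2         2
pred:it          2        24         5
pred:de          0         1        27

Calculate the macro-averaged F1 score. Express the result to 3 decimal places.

0.837

Per-class F1 score (2·TP/(2·TP+FP+FN)):
  en: TP=13, FP=2+2=4, FN=2+0=2 → 26/32 = 0.8125
  it: TP=24, FP=2+5=7, FN=2+1=3 → 48/58 = 0.8276
  de: TP=27, FP=0+1=1, FN=2+5=7 → 54/62 = 0.8710
Macro-F1 score = mean = (0.8125 + 0.8276 + 0.8710) / 3 = 0.837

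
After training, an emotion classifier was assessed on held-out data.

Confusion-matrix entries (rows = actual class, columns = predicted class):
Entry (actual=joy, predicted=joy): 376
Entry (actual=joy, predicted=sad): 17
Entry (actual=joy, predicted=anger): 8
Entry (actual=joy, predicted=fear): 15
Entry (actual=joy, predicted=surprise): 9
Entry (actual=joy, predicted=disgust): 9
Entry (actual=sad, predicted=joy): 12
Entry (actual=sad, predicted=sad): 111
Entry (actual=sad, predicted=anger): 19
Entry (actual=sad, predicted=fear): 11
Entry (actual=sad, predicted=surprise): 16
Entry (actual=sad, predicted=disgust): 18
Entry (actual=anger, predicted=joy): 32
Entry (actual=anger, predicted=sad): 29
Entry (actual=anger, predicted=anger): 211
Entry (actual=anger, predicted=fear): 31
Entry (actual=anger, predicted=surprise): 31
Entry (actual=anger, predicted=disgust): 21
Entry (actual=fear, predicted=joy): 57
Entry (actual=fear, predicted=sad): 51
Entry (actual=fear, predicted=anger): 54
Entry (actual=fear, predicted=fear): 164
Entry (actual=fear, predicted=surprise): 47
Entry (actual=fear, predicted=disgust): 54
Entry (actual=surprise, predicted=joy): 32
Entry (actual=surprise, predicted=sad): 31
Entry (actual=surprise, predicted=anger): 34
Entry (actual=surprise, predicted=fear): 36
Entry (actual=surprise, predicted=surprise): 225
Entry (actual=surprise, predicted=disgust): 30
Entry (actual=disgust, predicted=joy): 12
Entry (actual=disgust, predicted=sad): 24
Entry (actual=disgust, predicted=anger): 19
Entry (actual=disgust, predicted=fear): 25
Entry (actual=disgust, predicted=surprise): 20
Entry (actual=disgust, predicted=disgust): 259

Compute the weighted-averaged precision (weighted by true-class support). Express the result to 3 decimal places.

Per-class precision (TP/(TP+FP)):
  joy: TP=376, FP=12+32+57+32+12=145 → 376/521 = 0.7217
  sad: TP=111, FP=17+29+51+31+24=152 → 111/263 = 0.4221
  anger: TP=211, FP=8+19+54+34+19=134 → 211/345 = 0.6116
  fear: TP=164, FP=15+11+31+36+25=118 → 164/282 = 0.5816
  surprise: TP=225, FP=9+16+31+47+20=123 → 225/348 = 0.6466
  disgust: TP=259, FP=9+18+21+54+30=132 → 259/391 = 0.6624
Weighted-precision = Σ (supportᵢ/N)·precisionᵢ with N=2150: (434/2150)·0.7217 + (187/2150)·0.4221 + (355/2150)·0.6116 + (427/2150)·0.5816 + (388/2150)·0.6466 + (359/2150)·0.6624 = 0.626

0.626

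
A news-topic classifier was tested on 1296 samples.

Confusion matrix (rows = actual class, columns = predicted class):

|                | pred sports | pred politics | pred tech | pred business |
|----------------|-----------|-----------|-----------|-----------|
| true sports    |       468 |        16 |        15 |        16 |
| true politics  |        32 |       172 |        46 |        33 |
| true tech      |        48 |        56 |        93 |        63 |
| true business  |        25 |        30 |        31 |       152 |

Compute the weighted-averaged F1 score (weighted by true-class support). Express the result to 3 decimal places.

0.672

Per-class F1 score (2·TP/(2·TP+FP+FN)):
  sports: TP=468, FP=32+48+25=105, FN=16+15+16=47 → 936/1088 = 0.8603
  politics: TP=172, FP=16+56+30=102, FN=32+46+33=111 → 344/557 = 0.6176
  tech: TP=93, FP=15+46+31=92, FN=48+56+63=167 → 186/445 = 0.4180
  business: TP=152, FP=16+33+63=112, FN=25+30+31=86 → 304/502 = 0.6056
Weighted-F1 score = Σ (supportᵢ/N)·F1 scoreᵢ with N=1296: (515/1296)·0.8603 + (283/1296)·0.6176 + (260/1296)·0.4180 + (238/1296)·0.6056 = 0.672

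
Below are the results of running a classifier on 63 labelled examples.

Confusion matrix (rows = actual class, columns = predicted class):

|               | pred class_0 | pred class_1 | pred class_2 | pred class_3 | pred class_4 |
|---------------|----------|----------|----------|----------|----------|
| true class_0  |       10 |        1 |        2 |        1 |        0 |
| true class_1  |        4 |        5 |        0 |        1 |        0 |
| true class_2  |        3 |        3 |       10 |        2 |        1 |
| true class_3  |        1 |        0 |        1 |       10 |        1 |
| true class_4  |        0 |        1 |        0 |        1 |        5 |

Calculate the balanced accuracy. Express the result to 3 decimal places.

0.645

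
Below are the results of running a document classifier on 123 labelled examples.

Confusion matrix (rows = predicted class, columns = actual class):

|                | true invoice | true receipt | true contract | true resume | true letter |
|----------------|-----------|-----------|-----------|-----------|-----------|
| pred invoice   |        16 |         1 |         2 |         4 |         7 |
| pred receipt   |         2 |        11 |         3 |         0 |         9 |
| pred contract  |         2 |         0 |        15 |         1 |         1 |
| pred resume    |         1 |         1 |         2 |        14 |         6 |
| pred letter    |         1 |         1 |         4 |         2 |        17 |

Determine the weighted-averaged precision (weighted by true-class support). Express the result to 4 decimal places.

0.6331

Per-class precision (TP/(TP+FP)):
  invoice: TP=16, FP=1+2+4+7=14 → 16/30 = 0.53333
  receipt: TP=11, FP=2+3+0+9=14 → 11/25 = 0.44000
  contract: TP=15, FP=2+0+1+1=4 → 15/19 = 0.78947
  resume: TP=14, FP=1+1+2+6=10 → 14/24 = 0.58333
  letter: TP=17, FP=1+1+4+2=8 → 17/25 = 0.68000
Weighted-precision = Σ (supportᵢ/N)·precisionᵢ with N=123: (22/123)·0.53333 + (14/123)·0.44000 + (26/123)·0.78947 + (21/123)·0.58333 + (40/123)·0.68000 = 0.6331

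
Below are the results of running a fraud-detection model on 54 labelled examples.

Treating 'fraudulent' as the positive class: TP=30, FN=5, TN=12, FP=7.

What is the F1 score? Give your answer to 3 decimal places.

0.833

Precision = TP/(TP+FP) = 30/37 = 0.8108
Recall = TP/(TP+FN) = 30/35 = 0.8571
F1 = 2·TP/(2·TP+FP+FN) = 60/72 = 0.833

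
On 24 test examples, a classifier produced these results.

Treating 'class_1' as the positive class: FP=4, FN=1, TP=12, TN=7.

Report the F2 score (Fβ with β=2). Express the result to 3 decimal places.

0.882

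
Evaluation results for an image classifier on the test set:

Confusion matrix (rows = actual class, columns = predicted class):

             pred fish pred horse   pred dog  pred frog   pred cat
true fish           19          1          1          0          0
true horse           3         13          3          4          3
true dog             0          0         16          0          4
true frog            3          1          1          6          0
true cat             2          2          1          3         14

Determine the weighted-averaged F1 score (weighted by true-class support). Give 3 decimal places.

Per-class F1 score (2·TP/(2·TP+FP+FN)):
  fish: TP=19, FP=3+0+3+2=8, FN=1+1+0+0=2 → 38/48 = 0.7917
  horse: TP=13, FP=1+0+1+2=4, FN=3+3+4+3=13 → 26/43 = 0.6047
  dog: TP=16, FP=1+3+1+1=6, FN=0+0+0+4=4 → 32/42 = 0.7619
  frog: TP=6, FP=0+4+0+3=7, FN=3+1+1+0=5 → 12/24 = 0.5000
  cat: TP=14, FP=0+3+4+0=7, FN=2+2+1+3=8 → 28/43 = 0.6512
Weighted-F1 score = Σ (supportᵢ/N)·F1 scoreᵢ with N=100: (21/100)·0.7917 + (26/100)·0.6047 + (20/100)·0.7619 + (11/100)·0.5000 + (22/100)·0.6512 = 0.674

0.674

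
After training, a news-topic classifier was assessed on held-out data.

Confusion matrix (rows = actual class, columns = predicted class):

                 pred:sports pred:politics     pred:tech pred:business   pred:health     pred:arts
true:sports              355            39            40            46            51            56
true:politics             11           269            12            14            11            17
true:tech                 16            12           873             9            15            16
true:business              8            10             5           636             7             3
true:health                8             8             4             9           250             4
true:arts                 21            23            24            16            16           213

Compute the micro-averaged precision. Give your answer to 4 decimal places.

Micro-averaging pools counts across classes: ΣTP=2596, ΣFP=531, ΣFN=531.
Micro-precision = TP/(TP+FP) on pooled counts = 0.8302 (equals overall accuracy in single-label multiclass).

0.8302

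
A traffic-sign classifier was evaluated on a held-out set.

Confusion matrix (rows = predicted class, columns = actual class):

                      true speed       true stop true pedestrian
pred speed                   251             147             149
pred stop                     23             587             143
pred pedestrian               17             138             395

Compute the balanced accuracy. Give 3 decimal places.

0.704

Balanced accuracy = mean of per-class recall.
  speed: recall = 251/291 = 0.8625
  stop: recall = 587/872 = 0.6732
  pedestrian: recall = 395/687 = 0.5750
Mean = (0.8625 + 0.6732 + 0.5750) / 3 = 0.704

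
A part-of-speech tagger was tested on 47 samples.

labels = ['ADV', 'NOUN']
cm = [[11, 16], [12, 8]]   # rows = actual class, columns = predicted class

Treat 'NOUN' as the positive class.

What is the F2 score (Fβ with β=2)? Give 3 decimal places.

0.385

Fβ = (1+β²)·TP / ((1+β²)·TP + β²·FN + FP), with β²=4
= 5·8 / (5·8 + 4·12 + 16) = 0.385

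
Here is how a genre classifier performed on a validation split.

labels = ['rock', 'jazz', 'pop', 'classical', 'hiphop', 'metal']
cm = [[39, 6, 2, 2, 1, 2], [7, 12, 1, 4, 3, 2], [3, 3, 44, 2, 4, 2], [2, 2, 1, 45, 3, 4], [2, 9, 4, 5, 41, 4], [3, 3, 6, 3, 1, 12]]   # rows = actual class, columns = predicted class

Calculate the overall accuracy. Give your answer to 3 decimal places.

Accuracy = trace / total = (39+12+44+45+41+12=193) / 289 = 193/289 = 0.668

0.668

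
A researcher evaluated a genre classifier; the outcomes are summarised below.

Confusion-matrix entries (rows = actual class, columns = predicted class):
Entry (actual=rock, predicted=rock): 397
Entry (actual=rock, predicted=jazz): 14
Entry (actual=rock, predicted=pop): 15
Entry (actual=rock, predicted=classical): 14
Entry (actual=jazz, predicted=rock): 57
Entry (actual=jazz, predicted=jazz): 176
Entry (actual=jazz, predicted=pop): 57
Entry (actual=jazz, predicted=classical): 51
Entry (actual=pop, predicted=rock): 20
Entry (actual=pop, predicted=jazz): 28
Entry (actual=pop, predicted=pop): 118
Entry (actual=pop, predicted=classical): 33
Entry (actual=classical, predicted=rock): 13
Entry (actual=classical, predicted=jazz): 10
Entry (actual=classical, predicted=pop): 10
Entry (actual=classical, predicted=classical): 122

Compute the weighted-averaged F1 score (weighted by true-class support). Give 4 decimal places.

0.7105

Per-class F1 score (2·TP/(2·TP+FP+FN)):
  rock: TP=397, FP=57+20+13=90, FN=14+15+14=43 → 794/927 = 0.85653
  jazz: TP=176, FP=14+28+10=52, FN=57+57+51=165 → 352/569 = 0.61863
  pop: TP=118, FP=15+57+10=82, FN=20+28+33=81 → 236/399 = 0.59148
  classical: TP=122, FP=14+51+33=98, FN=13+10+10=33 → 244/375 = 0.65067
Weighted-F1 score = Σ (supportᵢ/N)·F1 scoreᵢ with N=1135: (440/1135)·0.85653 + (341/1135)·0.61863 + (199/1135)·0.59148 + (155/1135)·0.65067 = 0.7105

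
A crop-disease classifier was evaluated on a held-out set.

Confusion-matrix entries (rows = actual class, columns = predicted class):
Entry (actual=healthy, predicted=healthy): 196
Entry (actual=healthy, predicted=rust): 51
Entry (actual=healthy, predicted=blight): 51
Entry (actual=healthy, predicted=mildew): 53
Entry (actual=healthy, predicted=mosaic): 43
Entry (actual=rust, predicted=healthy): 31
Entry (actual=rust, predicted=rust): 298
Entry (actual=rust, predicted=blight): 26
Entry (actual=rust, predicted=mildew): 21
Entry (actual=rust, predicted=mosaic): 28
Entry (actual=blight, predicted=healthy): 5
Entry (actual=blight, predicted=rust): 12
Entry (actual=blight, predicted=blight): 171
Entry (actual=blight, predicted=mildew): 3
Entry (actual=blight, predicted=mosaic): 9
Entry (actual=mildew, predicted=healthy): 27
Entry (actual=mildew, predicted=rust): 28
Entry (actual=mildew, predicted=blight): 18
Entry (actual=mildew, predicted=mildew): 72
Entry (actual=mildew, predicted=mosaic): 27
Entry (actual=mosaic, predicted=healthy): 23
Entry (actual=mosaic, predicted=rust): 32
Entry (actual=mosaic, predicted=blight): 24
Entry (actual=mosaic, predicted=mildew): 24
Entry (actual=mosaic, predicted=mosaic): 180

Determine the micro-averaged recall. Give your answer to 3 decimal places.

0.631

Micro-averaging pools counts across classes: ΣTP=917, ΣFP=536, ΣFN=536.
Micro-recall = TP/(TP+FN) on pooled counts = 0.631 (equals overall accuracy in single-label multiclass).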